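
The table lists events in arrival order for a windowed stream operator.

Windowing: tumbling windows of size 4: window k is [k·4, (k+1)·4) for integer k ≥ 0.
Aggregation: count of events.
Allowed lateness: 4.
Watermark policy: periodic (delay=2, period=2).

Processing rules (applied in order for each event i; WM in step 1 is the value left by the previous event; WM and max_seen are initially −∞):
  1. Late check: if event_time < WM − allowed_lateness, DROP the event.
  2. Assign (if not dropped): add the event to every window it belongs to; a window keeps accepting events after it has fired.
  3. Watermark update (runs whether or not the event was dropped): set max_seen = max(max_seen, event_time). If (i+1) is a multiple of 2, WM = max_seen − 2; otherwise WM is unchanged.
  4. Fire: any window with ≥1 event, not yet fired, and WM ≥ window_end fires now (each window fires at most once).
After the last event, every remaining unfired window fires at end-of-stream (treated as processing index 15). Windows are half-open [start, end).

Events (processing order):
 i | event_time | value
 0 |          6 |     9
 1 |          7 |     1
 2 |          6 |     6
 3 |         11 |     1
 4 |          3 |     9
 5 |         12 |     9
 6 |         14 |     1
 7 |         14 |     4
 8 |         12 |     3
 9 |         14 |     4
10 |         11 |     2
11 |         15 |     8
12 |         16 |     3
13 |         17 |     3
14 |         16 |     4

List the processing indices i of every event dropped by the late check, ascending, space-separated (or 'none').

i=0 t=6 v=9: → [4,8); WM=−∞
i=1 t=7 v=1: → [4,8); WM=5
i=2 t=6 v=6: → [4,8); WM=5
i=3 t=11 v=1: → [8,12); WM=9; [4,8) fires=3
i=4 t=3 v=9: DROP (t<9-4); WM=9
i=5 t=12 v=9: → [12,16); WM=10
i=6 t=14 v=1: → [12,16); WM=10
i=7 t=14 v=4: → [12,16); WM=12; [8,12) fires=1
i=8 t=12 v=3: → [12,16); WM=12
i=9 t=14 v=4: → [12,16); WM=12
i=10 t=11 v=2: → [8,12); WM=12
i=11 t=15 v=8: → [12,16); WM=13
i=12 t=16 v=3: → [16,20); WM=13
i=13 t=17 v=3: → [16,20); WM=15
i=14 t=16 v=4: → [16,20); WM=15

4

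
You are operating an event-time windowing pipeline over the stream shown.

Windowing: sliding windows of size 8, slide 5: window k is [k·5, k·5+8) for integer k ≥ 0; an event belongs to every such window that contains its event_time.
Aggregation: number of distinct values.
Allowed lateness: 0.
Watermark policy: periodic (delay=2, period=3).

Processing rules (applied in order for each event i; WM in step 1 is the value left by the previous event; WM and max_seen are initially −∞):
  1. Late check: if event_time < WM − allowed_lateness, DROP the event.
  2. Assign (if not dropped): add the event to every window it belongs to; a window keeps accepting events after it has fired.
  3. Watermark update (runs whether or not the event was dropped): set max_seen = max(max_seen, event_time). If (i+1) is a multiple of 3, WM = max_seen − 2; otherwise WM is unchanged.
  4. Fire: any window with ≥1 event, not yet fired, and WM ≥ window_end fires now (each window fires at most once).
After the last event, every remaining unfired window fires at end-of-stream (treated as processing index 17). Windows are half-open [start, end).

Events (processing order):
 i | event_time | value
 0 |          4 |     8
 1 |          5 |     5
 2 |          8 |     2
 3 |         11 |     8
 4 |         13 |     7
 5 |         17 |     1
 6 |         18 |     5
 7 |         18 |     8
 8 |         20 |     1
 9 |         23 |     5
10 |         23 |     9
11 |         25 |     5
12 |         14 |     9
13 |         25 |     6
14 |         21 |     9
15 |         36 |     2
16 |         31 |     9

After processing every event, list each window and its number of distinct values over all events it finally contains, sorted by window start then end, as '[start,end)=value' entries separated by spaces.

[0,8)=2 [5,13)=3 [10,18)=3 [15,23)=3 [20,28)=4 [25,33)=3 [30,38)=2 [35,43)=1

i=0 t=4 v=8: → [0,8); WM=−∞
i=1 t=5 v=5: → [5,13),[0,8); WM=−∞
i=2 t=8 v=2: → [5,13); WM=6
i=3 t=11 v=8: → [10,18),[5,13); WM=6
i=4 t=13 v=7: → [10,18); WM=6
i=5 t=17 v=1: → [15,23),[10,18); WM=15; [0,8) fires=2 [5,13) fires=3
i=6 t=18 v=5: → [15,23); WM=15
i=7 t=18 v=8: → [15,23); WM=15
i=8 t=20 v=1: → [20,28),[15,23); WM=18; [10,18) fires=3
i=9 t=23 v=5: → [20,28); WM=18
i=10 t=23 v=9: → [20,28); WM=18
i=11 t=25 v=5: → [25,33),[20,28); WM=23; [15,23) fires=3
i=12 t=14 v=9: DROP (t<23-0); WM=23
i=13 t=25 v=6: → [25,33),[20,28); WM=23
i=14 t=21 v=9: DROP (t<23-0); WM=23
i=15 t=36 v=2: → [35,43),[30,38); WM=23
i=16 t=31 v=9: → [30,38),[25,33); WM=23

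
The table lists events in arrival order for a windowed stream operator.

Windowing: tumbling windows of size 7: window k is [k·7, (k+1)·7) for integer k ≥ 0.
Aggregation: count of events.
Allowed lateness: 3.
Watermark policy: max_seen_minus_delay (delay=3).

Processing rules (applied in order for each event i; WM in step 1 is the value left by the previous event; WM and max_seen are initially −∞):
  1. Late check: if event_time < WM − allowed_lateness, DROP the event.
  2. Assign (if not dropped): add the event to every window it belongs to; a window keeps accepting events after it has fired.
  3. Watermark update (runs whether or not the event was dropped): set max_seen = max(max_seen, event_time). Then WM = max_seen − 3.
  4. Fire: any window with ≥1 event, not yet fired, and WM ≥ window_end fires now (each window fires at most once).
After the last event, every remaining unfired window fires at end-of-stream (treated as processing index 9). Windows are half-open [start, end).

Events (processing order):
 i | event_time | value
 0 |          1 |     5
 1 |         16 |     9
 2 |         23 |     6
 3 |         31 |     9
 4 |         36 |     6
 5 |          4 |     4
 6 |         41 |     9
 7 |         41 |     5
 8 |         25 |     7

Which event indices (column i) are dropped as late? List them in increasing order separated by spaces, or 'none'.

5 8

i=0 t=1 v=5: → [0,7); WM=-2
i=1 t=16 v=9: → [14,21); WM=13; [0,7) fires=1
i=2 t=23 v=6: → [21,28); WM=20
i=3 t=31 v=9: → [28,35); WM=28; [14,21) fires=1 [21,28) fires=1
i=4 t=36 v=6: → [35,42); WM=33
i=5 t=4 v=4: DROP (t<33-3); WM=33
i=6 t=41 v=9: → [35,42); WM=38; [28,35) fires=1
i=7 t=41 v=5: → [35,42); WM=38
i=8 t=25 v=7: DROP (t<38-3); WM=38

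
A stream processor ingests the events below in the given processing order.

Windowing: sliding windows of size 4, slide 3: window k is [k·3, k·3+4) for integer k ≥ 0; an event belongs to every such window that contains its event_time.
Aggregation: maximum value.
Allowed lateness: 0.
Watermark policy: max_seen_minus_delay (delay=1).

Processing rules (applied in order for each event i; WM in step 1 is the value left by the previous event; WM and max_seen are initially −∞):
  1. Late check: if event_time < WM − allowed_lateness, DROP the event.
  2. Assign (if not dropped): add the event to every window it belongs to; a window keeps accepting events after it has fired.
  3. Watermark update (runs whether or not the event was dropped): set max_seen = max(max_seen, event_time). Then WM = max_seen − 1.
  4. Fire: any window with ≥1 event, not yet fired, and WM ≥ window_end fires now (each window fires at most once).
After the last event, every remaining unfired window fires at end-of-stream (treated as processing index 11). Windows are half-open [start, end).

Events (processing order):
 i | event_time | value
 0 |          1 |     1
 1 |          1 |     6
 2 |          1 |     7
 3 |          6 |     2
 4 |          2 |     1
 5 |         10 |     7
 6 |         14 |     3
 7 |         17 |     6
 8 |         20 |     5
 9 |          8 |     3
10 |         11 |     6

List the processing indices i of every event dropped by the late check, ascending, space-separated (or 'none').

4 9 10

i=0 t=1 v=1: → [0,4); WM=0
i=1 t=1 v=6: → [0,4); WM=0
i=2 t=1 v=7: → [0,4); WM=0
i=3 t=6 v=2: → [6,10),[3,7); WM=5; [0,4) fires=7
i=4 t=2 v=1: DROP (t<5-0); WM=5
i=5 t=10 v=7: → [9,13); WM=9; [3,7) fires=2
i=6 t=14 v=3: → [12,16); WM=13; [6,10) fires=2 [9,13) fires=7
i=7 t=17 v=6: → [15,19); WM=16; [12,16) fires=3
i=8 t=20 v=5: → [18,22); WM=19; [15,19) fires=6
i=9 t=8 v=3: DROP (t<19-0); WM=19
i=10 t=11 v=6: DROP (t<19-0); WM=19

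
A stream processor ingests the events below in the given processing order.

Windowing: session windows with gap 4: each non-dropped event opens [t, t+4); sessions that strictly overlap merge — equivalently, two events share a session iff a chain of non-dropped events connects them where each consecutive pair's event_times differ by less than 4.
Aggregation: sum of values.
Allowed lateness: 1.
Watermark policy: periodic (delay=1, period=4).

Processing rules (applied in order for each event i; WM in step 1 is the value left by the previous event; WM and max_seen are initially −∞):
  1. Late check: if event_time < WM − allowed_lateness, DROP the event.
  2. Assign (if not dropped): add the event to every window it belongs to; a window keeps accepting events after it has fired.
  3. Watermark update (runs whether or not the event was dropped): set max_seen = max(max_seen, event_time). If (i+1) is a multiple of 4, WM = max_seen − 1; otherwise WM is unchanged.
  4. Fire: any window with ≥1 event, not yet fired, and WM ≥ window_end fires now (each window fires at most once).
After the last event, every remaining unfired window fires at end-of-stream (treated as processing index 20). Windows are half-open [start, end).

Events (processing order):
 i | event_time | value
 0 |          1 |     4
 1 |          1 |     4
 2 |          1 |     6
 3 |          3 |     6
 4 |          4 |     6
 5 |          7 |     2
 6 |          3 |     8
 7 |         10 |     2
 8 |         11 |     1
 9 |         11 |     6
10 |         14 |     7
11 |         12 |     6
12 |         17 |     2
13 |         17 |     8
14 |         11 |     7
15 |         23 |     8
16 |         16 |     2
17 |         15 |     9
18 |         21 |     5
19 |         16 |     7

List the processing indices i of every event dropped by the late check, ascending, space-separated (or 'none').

i=0 t=1 v=4: → [1,5); WM=−∞
i=1 t=1 v=4: → [1,5); WM=−∞
i=2 t=1 v=6: → [1,5); WM=−∞
i=3 t=3 v=6: → [1,7); WM=2
i=4 t=4 v=6: → [1,8); WM=2
i=5 t=7 v=2: → [1,11); WM=2
i=6 t=3 v=8: → [1,11); WM=2
i=7 t=10 v=2: → [1,14); WM=9
i=8 t=11 v=1: → [1,15); WM=9
i=9 t=11 v=6: → [1,15); WM=9
i=10 t=14 v=7: → [1,18); WM=9
i=11 t=12 v=6: → [1,18); WM=13
i=12 t=17 v=2: → [1,21); WM=13
i=13 t=17 v=8: → [1,21); WM=13
i=14 t=11 v=7: DROP (t<13-1); WM=13
i=15 t=23 v=8: → [23,27); WM=22
i=16 t=16 v=2: DROP (t<22-1); WM=22
i=17 t=15 v=9: DROP (t<22-1); WM=22
i=18 t=21 v=5: → [21,27); WM=22
i=19 t=16 v=7: DROP (t<22-1); WM=22

14 16 17 19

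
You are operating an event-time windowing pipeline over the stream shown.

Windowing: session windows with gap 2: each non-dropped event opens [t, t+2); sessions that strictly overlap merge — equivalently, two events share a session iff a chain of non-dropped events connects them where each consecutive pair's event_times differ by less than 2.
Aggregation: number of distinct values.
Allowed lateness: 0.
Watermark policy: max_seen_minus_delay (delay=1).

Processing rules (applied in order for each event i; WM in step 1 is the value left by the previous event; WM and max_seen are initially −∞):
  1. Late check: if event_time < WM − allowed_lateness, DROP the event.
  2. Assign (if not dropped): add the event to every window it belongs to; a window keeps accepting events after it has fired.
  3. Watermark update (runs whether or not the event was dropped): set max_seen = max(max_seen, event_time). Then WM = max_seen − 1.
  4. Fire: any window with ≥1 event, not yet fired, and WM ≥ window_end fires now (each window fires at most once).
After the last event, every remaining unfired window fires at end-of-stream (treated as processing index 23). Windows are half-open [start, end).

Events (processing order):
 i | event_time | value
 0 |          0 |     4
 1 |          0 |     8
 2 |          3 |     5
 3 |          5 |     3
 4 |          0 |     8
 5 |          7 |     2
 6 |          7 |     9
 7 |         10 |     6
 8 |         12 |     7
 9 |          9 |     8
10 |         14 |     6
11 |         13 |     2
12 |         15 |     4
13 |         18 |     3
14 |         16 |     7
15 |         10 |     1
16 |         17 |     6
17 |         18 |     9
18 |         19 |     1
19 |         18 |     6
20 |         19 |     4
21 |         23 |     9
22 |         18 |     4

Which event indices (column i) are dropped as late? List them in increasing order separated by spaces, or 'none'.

i=0 t=0 v=4: → [0,2); WM=-1
i=1 t=0 v=8: → [0,2); WM=-1
i=2 t=3 v=5: → [3,5); WM=2
i=3 t=5 v=3: → [5,7); WM=4
i=4 t=0 v=8: DROP (t<4-0); WM=4
i=5 t=7 v=2: → [7,9); WM=6
i=6 t=7 v=9: → [7,9); WM=6
i=7 t=10 v=6: → [10,12); WM=9
i=8 t=12 v=7: → [12,14); WM=11
i=9 t=9 v=8: DROP (t<11-0); WM=11
i=10 t=14 v=6: → [14,16); WM=13
i=11 t=13 v=2: → [12,16); WM=13
i=12 t=15 v=4: → [12,17); WM=14
i=13 t=18 v=3: → [18,20); WM=17
i=14 t=16 v=7: DROP (t<17-0); WM=17
i=15 t=10 v=1: DROP (t<17-0); WM=17
i=16 t=17 v=6: → [17,20); WM=17
i=17 t=18 v=9: → [17,20); WM=17
i=18 t=19 v=1: → [17,21); WM=18
i=19 t=18 v=6: → [17,21); WM=18
i=20 t=19 v=4: → [17,21); WM=18
i=21 t=23 v=9: → [23,25); WM=22
i=22 t=18 v=4: DROP (t<22-0); WM=22

4 9 14 15 22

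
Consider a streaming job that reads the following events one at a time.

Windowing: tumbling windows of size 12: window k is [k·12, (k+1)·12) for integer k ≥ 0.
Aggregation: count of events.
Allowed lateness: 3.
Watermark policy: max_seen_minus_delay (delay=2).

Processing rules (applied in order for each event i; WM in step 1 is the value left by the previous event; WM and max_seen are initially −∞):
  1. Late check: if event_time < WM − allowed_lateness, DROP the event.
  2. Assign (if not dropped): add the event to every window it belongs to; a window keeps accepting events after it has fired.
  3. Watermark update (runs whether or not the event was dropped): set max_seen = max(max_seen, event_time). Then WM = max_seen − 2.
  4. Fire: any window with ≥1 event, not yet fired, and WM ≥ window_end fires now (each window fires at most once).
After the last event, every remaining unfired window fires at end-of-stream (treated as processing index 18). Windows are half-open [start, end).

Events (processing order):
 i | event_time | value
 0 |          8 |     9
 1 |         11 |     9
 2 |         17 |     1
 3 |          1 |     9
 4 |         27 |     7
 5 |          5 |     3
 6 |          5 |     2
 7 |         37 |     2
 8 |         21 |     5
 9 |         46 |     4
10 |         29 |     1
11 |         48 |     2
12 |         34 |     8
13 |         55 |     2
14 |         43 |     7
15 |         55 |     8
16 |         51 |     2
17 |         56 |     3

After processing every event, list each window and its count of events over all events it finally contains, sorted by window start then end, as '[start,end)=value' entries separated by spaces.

i=0 t=8 v=9: → [0,12); WM=6
i=1 t=11 v=9: → [0,12); WM=9
i=2 t=17 v=1: → [12,24); WM=15; [0,12) fires=2
i=3 t=1 v=9: DROP (t<15-3); WM=15
i=4 t=27 v=7: → [24,36); WM=25; [12,24) fires=1
i=5 t=5 v=3: DROP (t<25-3); WM=25
i=6 t=5 v=2: DROP (t<25-3); WM=25
i=7 t=37 v=2: → [36,48); WM=35
i=8 t=21 v=5: DROP (t<35-3); WM=35
i=9 t=46 v=4: → [36,48); WM=44; [24,36) fires=1
i=10 t=29 v=1: DROP (t<44-3); WM=44
i=11 t=48 v=2: → [48,60); WM=46
i=12 t=34 v=8: DROP (t<46-3); WM=46
i=13 t=55 v=2: → [48,60); WM=53; [36,48) fires=2
i=14 t=43 v=7: DROP (t<53-3); WM=53
i=15 t=55 v=8: → [48,60); WM=53
i=16 t=51 v=2: → [48,60); WM=53
i=17 t=56 v=3: → [48,60); WM=54

[0,12)=2 [12,24)=1 [24,36)=1 [36,48)=2 [48,60)=5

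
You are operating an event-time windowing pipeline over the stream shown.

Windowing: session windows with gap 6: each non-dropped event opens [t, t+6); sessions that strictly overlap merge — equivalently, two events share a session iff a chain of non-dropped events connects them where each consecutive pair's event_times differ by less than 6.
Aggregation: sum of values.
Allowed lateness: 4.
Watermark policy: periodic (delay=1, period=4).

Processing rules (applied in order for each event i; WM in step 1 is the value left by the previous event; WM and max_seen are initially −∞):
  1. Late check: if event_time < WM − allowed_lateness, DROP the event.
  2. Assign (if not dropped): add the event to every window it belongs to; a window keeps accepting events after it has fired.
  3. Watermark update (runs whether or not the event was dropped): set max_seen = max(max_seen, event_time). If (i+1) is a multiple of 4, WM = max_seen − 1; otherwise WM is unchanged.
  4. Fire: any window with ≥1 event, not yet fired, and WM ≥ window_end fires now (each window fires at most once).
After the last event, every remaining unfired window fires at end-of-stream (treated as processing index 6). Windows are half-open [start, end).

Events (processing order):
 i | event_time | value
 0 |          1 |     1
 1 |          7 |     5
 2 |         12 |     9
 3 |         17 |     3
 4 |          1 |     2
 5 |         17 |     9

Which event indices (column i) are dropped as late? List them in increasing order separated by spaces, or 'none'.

i=0 t=1 v=1: → [1,7); WM=−∞
i=1 t=7 v=5: → [7,13); WM=−∞
i=2 t=12 v=9: → [7,18); WM=−∞
i=3 t=17 v=3: → [7,23); WM=16
i=4 t=1 v=2: DROP (t<16-4); WM=16
i=5 t=17 v=9: → [7,23); WM=16

4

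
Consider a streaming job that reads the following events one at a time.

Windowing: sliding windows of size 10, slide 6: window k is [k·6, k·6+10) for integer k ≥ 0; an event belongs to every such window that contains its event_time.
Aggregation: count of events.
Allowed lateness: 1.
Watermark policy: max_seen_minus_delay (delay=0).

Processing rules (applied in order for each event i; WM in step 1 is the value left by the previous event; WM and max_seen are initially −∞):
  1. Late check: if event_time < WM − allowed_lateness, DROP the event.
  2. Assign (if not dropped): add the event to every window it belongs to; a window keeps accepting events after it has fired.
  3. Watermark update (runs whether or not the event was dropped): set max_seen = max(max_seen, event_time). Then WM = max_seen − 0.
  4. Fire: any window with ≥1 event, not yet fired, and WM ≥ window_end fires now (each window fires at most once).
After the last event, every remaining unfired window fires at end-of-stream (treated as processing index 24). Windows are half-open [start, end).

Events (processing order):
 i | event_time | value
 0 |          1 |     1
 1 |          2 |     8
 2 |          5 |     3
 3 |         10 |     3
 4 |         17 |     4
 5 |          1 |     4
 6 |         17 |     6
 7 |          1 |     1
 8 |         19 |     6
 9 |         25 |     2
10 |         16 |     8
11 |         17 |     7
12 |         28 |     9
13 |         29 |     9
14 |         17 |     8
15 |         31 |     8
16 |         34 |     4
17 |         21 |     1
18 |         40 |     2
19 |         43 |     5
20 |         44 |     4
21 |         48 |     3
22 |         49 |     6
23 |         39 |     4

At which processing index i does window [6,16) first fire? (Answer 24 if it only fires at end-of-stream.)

i=0 t=1 v=1: → [0,10); WM=1
i=1 t=2 v=8: → [0,10); WM=2
i=2 t=5 v=3: → [0,10); WM=5
i=3 t=10 v=3: → [6,16); WM=10; [0,10) fires=3
i=4 t=17 v=4: → [12,22); WM=17; [6,16) fires=1
i=5 t=1 v=4: DROP (t<17-1); WM=17
i=6 t=17 v=6: → [12,22); WM=17
i=7 t=1 v=1: DROP (t<17-1); WM=17
i=8 t=19 v=6: → [18,28),[12,22); WM=19
i=9 t=25 v=2: → [24,34),[18,28); WM=25; [12,22) fires=3
i=10 t=16 v=8: DROP (t<25-1); WM=25
i=11 t=17 v=7: DROP (t<25-1); WM=25
i=12 t=28 v=9: → [24,34); WM=28; [18,28) fires=2
i=13 t=29 v=9: → [24,34); WM=29
i=14 t=17 v=8: DROP (t<29-1); WM=29
i=15 t=31 v=8: → [30,40),[24,34); WM=31
i=16 t=34 v=4: → [30,40); WM=34; [24,34) fires=4
i=17 t=21 v=1: DROP (t<34-1); WM=34
i=18 t=40 v=2: → [36,46); WM=40; [30,40) fires=2
i=19 t=43 v=5: → [42,52),[36,46); WM=43
i=20 t=44 v=4: → [42,52),[36,46); WM=44
i=21 t=48 v=3: → [48,58),[42,52); WM=48; [36,46) fires=3
i=22 t=49 v=6: → [48,58),[42,52); WM=49
i=23 t=39 v=4: DROP (t<49-1); WM=49

4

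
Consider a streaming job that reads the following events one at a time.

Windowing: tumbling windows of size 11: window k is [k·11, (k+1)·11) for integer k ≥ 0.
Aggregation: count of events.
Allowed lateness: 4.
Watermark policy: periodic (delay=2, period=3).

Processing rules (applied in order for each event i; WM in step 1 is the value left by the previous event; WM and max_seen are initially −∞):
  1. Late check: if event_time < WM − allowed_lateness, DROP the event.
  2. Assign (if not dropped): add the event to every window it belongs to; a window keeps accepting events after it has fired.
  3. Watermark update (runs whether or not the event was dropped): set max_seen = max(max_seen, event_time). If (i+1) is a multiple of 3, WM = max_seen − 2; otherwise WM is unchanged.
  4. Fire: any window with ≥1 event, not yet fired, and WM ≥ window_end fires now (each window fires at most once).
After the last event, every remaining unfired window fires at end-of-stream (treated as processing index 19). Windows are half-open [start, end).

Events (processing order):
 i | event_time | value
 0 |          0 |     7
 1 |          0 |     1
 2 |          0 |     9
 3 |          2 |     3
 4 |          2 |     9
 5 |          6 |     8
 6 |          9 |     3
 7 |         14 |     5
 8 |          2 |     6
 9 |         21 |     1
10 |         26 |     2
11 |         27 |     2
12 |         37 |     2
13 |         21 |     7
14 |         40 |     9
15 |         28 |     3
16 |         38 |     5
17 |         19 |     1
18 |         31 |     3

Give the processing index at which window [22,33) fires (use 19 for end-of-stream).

i=0 t=0 v=7: → [0,11); WM=−∞
i=1 t=0 v=1: → [0,11); WM=−∞
i=2 t=0 v=9: → [0,11); WM=-2
i=3 t=2 v=3: → [0,11); WM=-2
i=4 t=2 v=9: → [0,11); WM=-2
i=5 t=6 v=8: → [0,11); WM=4
i=6 t=9 v=3: → [0,11); WM=4
i=7 t=14 v=5: → [11,22); WM=4
i=8 t=2 v=6: → [0,11); WM=12; [0,11) fires=8
i=9 t=21 v=1: → [11,22); WM=12
i=10 t=26 v=2: → [22,33); WM=12
i=11 t=27 v=2: → [22,33); WM=25; [11,22) fires=2
i=12 t=37 v=2: → [33,44); WM=25
i=13 t=21 v=7: → [11,22); WM=25
i=14 t=40 v=9: → [33,44); WM=38; [22,33) fires=2
i=15 t=28 v=3: DROP (t<38-4); WM=38
i=16 t=38 v=5: → [33,44); WM=38
i=17 t=19 v=1: DROP (t<38-4); WM=38
i=18 t=31 v=3: DROP (t<38-4); WM=38

14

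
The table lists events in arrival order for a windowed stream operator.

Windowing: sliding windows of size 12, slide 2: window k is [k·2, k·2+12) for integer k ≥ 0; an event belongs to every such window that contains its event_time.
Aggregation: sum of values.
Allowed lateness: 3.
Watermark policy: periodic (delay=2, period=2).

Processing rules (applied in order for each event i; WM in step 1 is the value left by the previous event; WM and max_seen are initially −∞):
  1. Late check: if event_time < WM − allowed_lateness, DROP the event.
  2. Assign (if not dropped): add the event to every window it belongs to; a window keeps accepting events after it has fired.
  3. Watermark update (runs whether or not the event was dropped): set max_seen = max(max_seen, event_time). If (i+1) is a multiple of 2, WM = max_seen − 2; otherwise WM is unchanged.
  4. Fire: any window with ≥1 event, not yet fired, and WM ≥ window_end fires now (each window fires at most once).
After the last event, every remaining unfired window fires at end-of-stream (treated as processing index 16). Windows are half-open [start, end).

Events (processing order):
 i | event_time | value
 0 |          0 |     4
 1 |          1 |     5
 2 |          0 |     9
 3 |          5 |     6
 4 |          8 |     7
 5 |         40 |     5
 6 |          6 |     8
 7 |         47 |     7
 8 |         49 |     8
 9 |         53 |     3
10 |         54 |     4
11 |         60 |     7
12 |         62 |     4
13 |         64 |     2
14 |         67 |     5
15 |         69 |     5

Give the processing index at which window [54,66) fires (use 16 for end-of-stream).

i=0 t=0 v=4: → [0,12); WM=−∞
i=1 t=1 v=5: → [0,12); WM=-1
i=2 t=0 v=9: → [0,12); WM=-1
i=3 t=5 v=6: → [4,16),[2,14),[0,12); WM=3
i=4 t=8 v=7: → [8,20),[6,18),[4,16),[2,14),[0,12); WM=3
i=5 t=40 v=5: → [40,52),[38,50),[36,48),[34,46),[32,44),[30,42); WM=38; [0,12) fires=31 [2,14) fires=13 [4,16) fires=13 [6,18) fires=7 [8,20) fires=7
i=6 t=6 v=8: DROP (t<38-3); WM=38
i=7 t=47 v=7: → [46,58),[44,56),[42,54),[40,52),[38,50),[36,48); WM=45; [30,42) fires=5 [32,44) fires=5
i=8 t=49 v=8: → [48,60),[46,58),[44,56),[42,54),[40,52),[38,50); WM=45
i=9 t=53 v=3: → [52,64),[50,62),[48,60),[46,58),[44,56),[42,54); WM=51; [34,46) fires=5 [36,48) fires=12 [38,50) fires=20
i=10 t=54 v=4: → [54,66),[52,64),[50,62),[48,60),[46,58),[44,56); WM=51
i=11 t=60 v=7: → [60,72),[58,70),[56,68),[54,66),[52,64),[50,62); WM=58; [40,52) fires=20 [42,54) fires=18 [44,56) fires=22 [46,58) fires=22
i=12 t=62 v=4: → [62,74),[60,72),[58,70),[56,68),[54,66),[52,64); WM=58
i=13 t=64 v=2: → [64,76),[62,74),[60,72),[58,70),[56,68),[54,66); WM=62; [48,60) fires=15 [50,62) fires=14
i=14 t=67 v=5: → [66,78),[64,76),[62,74),[60,72),[58,70),[56,68); WM=62
i=15 t=69 v=5: → [68,80),[66,78),[64,76),[62,74),[60,72),[58,70); WM=67; [52,64) fires=18 [54,66) fires=17

15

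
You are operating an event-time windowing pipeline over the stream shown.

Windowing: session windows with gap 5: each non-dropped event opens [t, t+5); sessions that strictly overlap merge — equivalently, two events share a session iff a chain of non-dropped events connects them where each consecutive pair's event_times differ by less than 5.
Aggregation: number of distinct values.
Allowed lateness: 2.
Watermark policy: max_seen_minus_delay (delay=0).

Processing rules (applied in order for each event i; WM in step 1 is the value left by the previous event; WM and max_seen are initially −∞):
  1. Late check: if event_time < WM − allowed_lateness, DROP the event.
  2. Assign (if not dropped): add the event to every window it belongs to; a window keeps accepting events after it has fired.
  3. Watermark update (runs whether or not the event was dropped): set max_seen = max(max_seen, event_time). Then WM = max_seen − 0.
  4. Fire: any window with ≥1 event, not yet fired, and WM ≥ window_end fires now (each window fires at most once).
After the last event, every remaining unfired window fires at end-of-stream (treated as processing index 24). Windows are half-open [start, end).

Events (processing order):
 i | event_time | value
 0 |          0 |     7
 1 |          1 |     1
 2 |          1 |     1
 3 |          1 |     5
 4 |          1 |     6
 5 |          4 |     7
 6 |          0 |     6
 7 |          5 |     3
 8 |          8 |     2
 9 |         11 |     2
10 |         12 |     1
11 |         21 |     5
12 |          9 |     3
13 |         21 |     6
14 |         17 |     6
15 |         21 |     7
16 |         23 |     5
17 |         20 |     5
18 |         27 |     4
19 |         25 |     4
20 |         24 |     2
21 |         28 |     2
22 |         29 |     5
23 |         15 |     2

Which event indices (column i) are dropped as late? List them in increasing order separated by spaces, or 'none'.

6 12 14 17 20 23

i=0 t=0 v=7: → [0,5); WM=0
i=1 t=1 v=1: → [0,6); WM=1
i=2 t=1 v=1: → [0,6); WM=1
i=3 t=1 v=5: → [0,6); WM=1
i=4 t=1 v=6: → [0,6); WM=1
i=5 t=4 v=7: → [0,9); WM=4
i=6 t=0 v=6: DROP (t<4-2); WM=4
i=7 t=5 v=3: → [0,10); WM=5
i=8 t=8 v=2: → [0,13); WM=8
i=9 t=11 v=2: → [0,16); WM=11
i=10 t=12 v=1: → [0,17); WM=12
i=11 t=21 v=5: → [21,26); WM=21
i=12 t=9 v=3: DROP (t<21-2); WM=21
i=13 t=21 v=6: → [21,26); WM=21
i=14 t=17 v=6: DROP (t<21-2); WM=21
i=15 t=21 v=7: → [21,26); WM=21
i=16 t=23 v=5: → [21,28); WM=23
i=17 t=20 v=5: DROP (t<23-2); WM=23
i=18 t=27 v=4: → [21,32); WM=27
i=19 t=25 v=4: → [21,32); WM=27
i=20 t=24 v=2: DROP (t<27-2); WM=27
i=21 t=28 v=2: → [21,33); WM=28
i=22 t=29 v=5: → [21,34); WM=29
i=23 t=15 v=2: DROP (t<29-2); WM=29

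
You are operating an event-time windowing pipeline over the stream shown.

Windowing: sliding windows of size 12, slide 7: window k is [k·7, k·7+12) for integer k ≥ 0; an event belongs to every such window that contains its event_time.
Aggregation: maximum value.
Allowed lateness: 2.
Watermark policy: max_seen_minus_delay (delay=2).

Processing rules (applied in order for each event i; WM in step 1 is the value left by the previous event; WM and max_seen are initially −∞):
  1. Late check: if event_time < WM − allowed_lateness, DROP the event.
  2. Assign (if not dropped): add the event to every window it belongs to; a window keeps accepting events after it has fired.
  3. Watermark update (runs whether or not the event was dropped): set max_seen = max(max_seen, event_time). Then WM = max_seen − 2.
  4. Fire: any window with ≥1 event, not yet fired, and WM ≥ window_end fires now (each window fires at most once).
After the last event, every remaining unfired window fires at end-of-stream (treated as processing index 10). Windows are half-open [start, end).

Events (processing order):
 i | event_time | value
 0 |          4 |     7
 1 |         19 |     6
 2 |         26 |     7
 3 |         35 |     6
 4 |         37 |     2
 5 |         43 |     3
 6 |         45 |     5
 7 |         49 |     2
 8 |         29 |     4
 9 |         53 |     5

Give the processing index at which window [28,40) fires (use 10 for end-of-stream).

i=0 t=4 v=7: → [0,12); WM=2
i=1 t=19 v=6: → [14,26); WM=17; [0,12) fires=7
i=2 t=26 v=7: → [21,33); WM=24
i=3 t=35 v=6: → [35,47),[28,40); WM=33; [14,26) fires=6 [21,33) fires=7
i=4 t=37 v=2: → [35,47),[28,40); WM=35
i=5 t=43 v=3: → [42,54),[35,47); WM=41; [28,40) fires=6
i=6 t=45 v=5: → [42,54),[35,47); WM=43
i=7 t=49 v=2: → [49,61),[42,54); WM=47; [35,47) fires=6
i=8 t=29 v=4: DROP (t<47-2); WM=47
i=9 t=53 v=5: → [49,61),[42,54); WM=51

5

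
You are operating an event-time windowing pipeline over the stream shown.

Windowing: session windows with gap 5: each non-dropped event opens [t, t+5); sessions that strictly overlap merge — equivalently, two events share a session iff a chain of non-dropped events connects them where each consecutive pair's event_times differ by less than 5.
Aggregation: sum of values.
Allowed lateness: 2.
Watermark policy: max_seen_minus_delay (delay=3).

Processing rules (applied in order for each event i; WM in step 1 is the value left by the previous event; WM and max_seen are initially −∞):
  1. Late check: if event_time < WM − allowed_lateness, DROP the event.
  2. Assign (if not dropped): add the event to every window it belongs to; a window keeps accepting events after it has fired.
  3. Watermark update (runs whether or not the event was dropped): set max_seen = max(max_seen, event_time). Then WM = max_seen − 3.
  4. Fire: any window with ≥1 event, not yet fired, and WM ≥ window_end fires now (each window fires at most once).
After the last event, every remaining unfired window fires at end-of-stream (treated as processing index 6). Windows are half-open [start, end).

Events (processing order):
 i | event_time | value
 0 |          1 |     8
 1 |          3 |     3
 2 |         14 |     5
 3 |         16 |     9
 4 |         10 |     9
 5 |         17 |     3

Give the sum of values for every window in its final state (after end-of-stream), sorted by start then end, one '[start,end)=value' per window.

[1,8)=11 [14,22)=17

i=0 t=1 v=8: → [1,6); WM=-2
i=1 t=3 v=3: → [1,8); WM=0
i=2 t=14 v=5: → [14,19); WM=11
i=3 t=16 v=9: → [14,21); WM=13
i=4 t=10 v=9: DROP (t<13-2); WM=13
i=5 t=17 v=3: → [14,22); WM=14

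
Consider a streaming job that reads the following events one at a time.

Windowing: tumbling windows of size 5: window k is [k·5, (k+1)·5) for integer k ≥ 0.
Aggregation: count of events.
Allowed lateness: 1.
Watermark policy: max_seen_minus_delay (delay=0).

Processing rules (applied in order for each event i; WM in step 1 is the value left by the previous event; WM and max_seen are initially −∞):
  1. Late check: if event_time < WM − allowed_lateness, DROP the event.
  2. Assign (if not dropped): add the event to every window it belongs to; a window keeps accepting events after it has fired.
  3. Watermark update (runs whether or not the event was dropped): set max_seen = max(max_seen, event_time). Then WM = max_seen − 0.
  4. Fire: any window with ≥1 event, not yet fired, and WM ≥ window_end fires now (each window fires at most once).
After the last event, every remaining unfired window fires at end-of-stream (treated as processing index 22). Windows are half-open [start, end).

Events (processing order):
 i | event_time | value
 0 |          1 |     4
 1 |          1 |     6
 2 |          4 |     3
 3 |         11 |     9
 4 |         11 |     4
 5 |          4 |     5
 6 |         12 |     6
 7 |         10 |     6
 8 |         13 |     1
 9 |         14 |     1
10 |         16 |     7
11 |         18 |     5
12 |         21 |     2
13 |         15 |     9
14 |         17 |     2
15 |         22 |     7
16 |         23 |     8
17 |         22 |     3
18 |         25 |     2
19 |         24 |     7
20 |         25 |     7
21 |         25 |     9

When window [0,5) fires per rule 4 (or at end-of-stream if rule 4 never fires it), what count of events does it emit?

3

i=0 t=1 v=4: → [0,5); WM=1
i=1 t=1 v=6: → [0,5); WM=1
i=2 t=4 v=3: → [0,5); WM=4
i=3 t=11 v=9: → [10,15); WM=11; [0,5) fires=3
i=4 t=11 v=4: → [10,15); WM=11
i=5 t=4 v=5: DROP (t<11-1); WM=11
i=6 t=12 v=6: → [10,15); WM=12
i=7 t=10 v=6: DROP (t<12-1); WM=12
i=8 t=13 v=1: → [10,15); WM=13
i=9 t=14 v=1: → [10,15); WM=14
i=10 t=16 v=7: → [15,20); WM=16; [10,15) fires=5
i=11 t=18 v=5: → [15,20); WM=18
i=12 t=21 v=2: → [20,25); WM=21; [15,20) fires=2
i=13 t=15 v=9: DROP (t<21-1); WM=21
i=14 t=17 v=2: DROP (t<21-1); WM=21
i=15 t=22 v=7: → [20,25); WM=22
i=16 t=23 v=8: → [20,25); WM=23
i=17 t=22 v=3: → [20,25); WM=23
i=18 t=25 v=2: → [25,30); WM=25; [20,25) fires=4
i=19 t=24 v=7: → [20,25); WM=25
i=20 t=25 v=7: → [25,30); WM=25
i=21 t=25 v=9: → [25,30); WM=25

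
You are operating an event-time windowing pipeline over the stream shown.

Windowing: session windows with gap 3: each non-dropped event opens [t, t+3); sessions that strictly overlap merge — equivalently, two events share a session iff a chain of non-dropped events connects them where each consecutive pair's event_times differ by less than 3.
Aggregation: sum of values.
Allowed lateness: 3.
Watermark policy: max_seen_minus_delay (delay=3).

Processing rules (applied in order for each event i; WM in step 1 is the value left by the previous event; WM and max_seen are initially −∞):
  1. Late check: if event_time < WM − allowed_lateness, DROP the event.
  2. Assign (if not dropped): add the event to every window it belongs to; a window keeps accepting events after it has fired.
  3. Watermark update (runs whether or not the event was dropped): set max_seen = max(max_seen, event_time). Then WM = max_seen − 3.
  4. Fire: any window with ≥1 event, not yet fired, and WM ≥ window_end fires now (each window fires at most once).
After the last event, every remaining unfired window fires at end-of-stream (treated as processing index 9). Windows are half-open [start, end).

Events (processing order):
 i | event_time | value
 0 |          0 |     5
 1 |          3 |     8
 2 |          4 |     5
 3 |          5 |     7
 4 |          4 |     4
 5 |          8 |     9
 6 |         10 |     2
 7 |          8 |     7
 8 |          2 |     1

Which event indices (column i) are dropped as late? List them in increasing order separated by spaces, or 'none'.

8

i=0 t=0 v=5: → [0,3); WM=-3
i=1 t=3 v=8: → [3,6); WM=0
i=2 t=4 v=5: → [3,7); WM=1
i=3 t=5 v=7: → [3,8); WM=2
i=4 t=4 v=4: → [3,8); WM=2
i=5 t=8 v=9: → [8,11); WM=5
i=6 t=10 v=2: → [8,13); WM=7
i=7 t=8 v=7: → [8,13); WM=7
i=8 t=2 v=1: DROP (t<7-3); WM=7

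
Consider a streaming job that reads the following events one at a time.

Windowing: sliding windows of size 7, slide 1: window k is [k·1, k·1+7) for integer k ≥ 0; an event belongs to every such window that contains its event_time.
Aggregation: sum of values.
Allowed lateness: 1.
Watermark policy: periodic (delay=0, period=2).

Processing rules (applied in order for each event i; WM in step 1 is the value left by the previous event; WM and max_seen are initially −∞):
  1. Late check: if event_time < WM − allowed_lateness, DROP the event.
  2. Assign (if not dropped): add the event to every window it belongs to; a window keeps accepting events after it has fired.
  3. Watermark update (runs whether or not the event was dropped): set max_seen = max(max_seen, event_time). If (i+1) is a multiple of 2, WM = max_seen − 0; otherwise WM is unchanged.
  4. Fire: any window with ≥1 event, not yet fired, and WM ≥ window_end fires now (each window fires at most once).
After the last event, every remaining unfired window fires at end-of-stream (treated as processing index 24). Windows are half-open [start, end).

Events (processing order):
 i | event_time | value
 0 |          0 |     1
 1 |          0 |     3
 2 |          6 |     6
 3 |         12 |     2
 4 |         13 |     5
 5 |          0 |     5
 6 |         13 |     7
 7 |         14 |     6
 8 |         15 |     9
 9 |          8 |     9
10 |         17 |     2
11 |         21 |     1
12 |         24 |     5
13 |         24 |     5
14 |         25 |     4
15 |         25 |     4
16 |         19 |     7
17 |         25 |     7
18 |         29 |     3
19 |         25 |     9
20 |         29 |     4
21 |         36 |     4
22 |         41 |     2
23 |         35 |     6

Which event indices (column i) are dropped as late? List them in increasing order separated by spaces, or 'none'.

5 9 16

i=0 t=0 v=1: → [0,7); WM=−∞
i=1 t=0 v=3: → [0,7); WM=0
i=2 t=6 v=6: → [6,13),[5,12),[4,11),[3,10),[2,9),[1,8),[0,7); WM=0
i=3 t=12 v=2: → [12,19),[11,18),[10,17),[9,16),[8,15),[7,14),[6,13); WM=12; [0,7) fires=10 [1,8) fires=6 [2,9) fires=6 [3,10) fires=6 [4,11) fires=6 [5,12) fires=6
i=4 t=13 v=5: → [13,20),[12,19),[11,18),[10,17),[9,16),[8,15),[7,14); WM=12
i=5 t=0 v=5: DROP (t<12-1); WM=13; [6,13) fires=8
i=6 t=13 v=7: → [13,20),[12,19),[11,18),[10,17),[9,16),[8,15),[7,14); WM=13
i=7 t=14 v=6: → [14,21),[13,20),[12,19),[11,18),[10,17),[9,16),[8,15); WM=14; [7,14) fires=14
i=8 t=15 v=9: → [15,22),[14,21),[13,20),[12,19),[11,18),[10,17),[9,16); WM=14
i=9 t=8 v=9: DROP (t<14-1); WM=15; [8,15) fires=20
i=10 t=17 v=2: → [17,24),[16,23),[15,22),[14,21),[13,20),[12,19),[11,18); WM=15
i=11 t=21 v=1: → [21,28),[20,27),[19,26),[18,25),[17,24),[16,23),[15,22); WM=21; [9,16) fires=29 [10,17) fires=29 [11,18) fires=31 [12,19) fires=31 [13,20) fires=29 [14,21) fires=17
i=12 t=24 v=5: → [24,31),[23,30),[22,29),[21,28),[20,27),[19,26),[18,25); WM=21
i=13 t=24 v=5: → [24,31),[23,30),[22,29),[21,28),[20,27),[19,26),[18,25); WM=24; [15,22) fires=12 [16,23) fires=3 [17,24) fires=3
i=14 t=25 v=4: → [25,32),[24,31),[23,30),[22,29),[21,28),[20,27),[19,26); WM=24
i=15 t=25 v=4: → [25,32),[24,31),[23,30),[22,29),[21,28),[20,27),[19,26); WM=25; [18,25) fires=11
i=16 t=19 v=7: DROP (t<25-1); WM=25
i=17 t=25 v=7: → [25,32),[24,31),[23,30),[22,29),[21,28),[20,27),[19,26); WM=25
i=18 t=29 v=3: → [29,36),[28,35),[27,34),[26,33),[25,32),[24,31),[23,30); WM=25
i=19 t=25 v=9: → [25,32),[24,31),[23,30),[22,29),[21,28),[20,27),[19,26); WM=29; [19,26) fires=35 [20,27) fires=35 [21,28) fires=35 [22,29) fires=34
i=20 t=29 v=4: → [29,36),[28,35),[27,34),[26,33),[25,32),[24,31),[23,30); WM=29
i=21 t=36 v=4: → [36,43),[35,42),[34,41),[33,40),[32,39),[31,38),[30,37); WM=36; [23,30) fires=41 [24,31) fires=41 [25,32) fires=31 [26,33) fires=7 [27,34) fires=7 [28,35) fires=7 [29,36) fires=7
i=22 t=41 v=2: → [41,48),[40,47),[39,46),[38,45),[37,44),[36,43),[35,42); WM=36
i=23 t=35 v=6: → [35,42),[34,41),[33,40),[32,39),[31,38),[30,37),[29,36); WM=41; [30,37) fires=10 [31,38) fires=10 [32,39) fires=10 [33,40) fires=10 [34,41) fires=10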